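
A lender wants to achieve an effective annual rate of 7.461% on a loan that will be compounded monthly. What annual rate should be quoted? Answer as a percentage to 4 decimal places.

(1 + r/12)^12 − 1 = 0.07461, so 1 + r/12 = 1.07461^(1/12).
r/12 = 0.006014, so r = 0.072174 = 7.2174%.

7.2174%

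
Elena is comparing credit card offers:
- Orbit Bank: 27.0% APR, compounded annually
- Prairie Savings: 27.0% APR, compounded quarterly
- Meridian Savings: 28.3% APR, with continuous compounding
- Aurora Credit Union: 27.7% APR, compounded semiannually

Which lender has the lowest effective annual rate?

Orbit Bank

Orbit Bank: compounded annually, EAR = 27.000%
Prairie Savings: (1 + 0.270/4)^4 − 1 = 29.859%
Meridian Savings: e^0.283 − 1 = 32.711%
Aurora Credit Union: (1 + 0.277/2)^2 − 1 = 29.618%
The lowest effective annual rate is Orbit Bank at 27.000%.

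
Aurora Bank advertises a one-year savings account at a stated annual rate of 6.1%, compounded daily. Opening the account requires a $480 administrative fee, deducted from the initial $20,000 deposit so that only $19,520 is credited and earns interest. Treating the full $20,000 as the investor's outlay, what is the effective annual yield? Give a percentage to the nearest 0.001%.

3.738%

Value after one year: 19,520 × (1 + 0.061/365)^365 = 19,520 × 1.062893 = $20,747.68.
Effective yield on the $20,000 outlay: 20,747.68 / 20,000 − 1 = 0.037384 = 3.738%.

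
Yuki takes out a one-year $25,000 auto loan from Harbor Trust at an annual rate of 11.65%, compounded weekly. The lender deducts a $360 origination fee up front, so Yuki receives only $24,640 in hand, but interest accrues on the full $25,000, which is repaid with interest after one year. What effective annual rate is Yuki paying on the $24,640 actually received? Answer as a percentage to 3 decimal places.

13.982%

Amount owed after one year: 25,000 × (1 + 0.1165/52)^52 = 25,000 × 1.123411 = $28,085.28.
Effective rate on net proceeds: 28,085.28 / 24,640 − 1 = 0.139825 = 13.982%.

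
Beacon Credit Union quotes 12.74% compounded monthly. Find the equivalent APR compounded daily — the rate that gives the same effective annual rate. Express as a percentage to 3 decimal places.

12.675%

EAR = (1 + 0.1274/12)^12 − 1 = 0.135109.
Solve (1 + r/365)^365 = 1.135109: r/365 = 1.135109^(1/365) − 1 = 0.000347, so r = 0.126750 = 12.675%.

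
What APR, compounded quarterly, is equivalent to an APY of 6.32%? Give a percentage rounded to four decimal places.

6.1755%

(1 + r/4)^4 − 1 = 0.0632, so 1 + r/4 = 1.0632^(1/4).
r/4 = 0.015439, so r = 0.061755 = 6.1755%.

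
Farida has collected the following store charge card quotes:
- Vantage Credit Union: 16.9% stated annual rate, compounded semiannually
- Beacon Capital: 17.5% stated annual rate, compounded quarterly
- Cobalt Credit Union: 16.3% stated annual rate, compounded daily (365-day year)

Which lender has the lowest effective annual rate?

Vantage Credit Union: (1 + 0.169/2)^2 − 1 = 17.614%
Beacon Capital: (1 + 0.175/4)^4 − 1 = 18.682%
Cobalt Credit Union: (1 + 0.163/365)^365 − 1 = 17.699%
The lowest effective annual rate is Vantage Credit Union at 17.614%.

Vantage Credit Union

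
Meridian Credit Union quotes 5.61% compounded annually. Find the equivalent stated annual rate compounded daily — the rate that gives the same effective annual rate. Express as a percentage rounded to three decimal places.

5.459%

Compounded annually, EAR = nominal = 0.056100.
Solve (1 + r/365)^365 = 1.056100: r/365 = 1.056100^(1/365) − 1 = 0.000150, so r = 0.054587 = 5.459%.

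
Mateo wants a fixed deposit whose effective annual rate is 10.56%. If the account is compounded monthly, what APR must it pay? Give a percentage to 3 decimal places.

(1 + r/12)^12 − 1 = 0.1056, so 1 + r/12 = 1.1056^(1/12).
r/12 = 0.008401, so r = 0.100809 = 10.081%.

10.081%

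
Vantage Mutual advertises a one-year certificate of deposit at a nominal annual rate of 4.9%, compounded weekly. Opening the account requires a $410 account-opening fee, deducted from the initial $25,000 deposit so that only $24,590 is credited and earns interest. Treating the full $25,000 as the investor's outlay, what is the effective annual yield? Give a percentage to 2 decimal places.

3.30%

Value after one year: 24,590 × (1 + 0.049/52)^52 = 24,590 × 1.050196 = $25,824.32.
Effective yield on the $25,000 outlay: 25,824.32 / 25,000 − 1 = 0.032973 = 3.30%.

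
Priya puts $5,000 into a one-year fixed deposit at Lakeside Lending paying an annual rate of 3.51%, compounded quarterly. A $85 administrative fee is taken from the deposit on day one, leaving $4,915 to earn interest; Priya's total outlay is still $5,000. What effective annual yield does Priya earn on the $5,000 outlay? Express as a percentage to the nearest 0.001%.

1.796%

Value after one year: 4,915 × (1 + 0.0351/4)^4 = 4,915 × 1.035565 = $5,089.80.
Effective yield on the $5,000 outlay: 5,089.80 / 5,000 − 1 = 0.017960 = 1.796%.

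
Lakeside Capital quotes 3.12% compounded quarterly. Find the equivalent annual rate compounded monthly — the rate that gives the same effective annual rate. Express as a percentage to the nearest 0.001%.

3.112%

EAR = (1 + 0.0312/4)^4 − 1 = 0.031567.
Solve (1 + r/12)^12 = 1.031567: r/12 = 1.031567^(1/12) − 1 = 0.002593, so r = 0.031119 = 3.112%.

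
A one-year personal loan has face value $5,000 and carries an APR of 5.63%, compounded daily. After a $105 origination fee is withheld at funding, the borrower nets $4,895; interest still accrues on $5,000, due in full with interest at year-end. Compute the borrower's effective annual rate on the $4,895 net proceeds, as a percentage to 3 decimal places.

Amount owed after one year: 5,000 × (1 + 0.0563/365)^365 = 5,000 × 1.057910 = $5,289.55.
Effective rate on net proceeds: 5,289.55 / 4,895 − 1 = 0.080603 = 8.060%.

8.060%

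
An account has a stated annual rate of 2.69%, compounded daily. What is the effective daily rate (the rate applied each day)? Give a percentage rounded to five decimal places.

0.00737%

With a nominal annual rate compounded daily, the periodic rate is the nominal rate divided by 365.
i = 0.0269 / 365 = 0.0000737 = 0.00737%.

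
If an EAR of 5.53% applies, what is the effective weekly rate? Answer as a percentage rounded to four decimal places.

The per-week rate i satisfies (1 + i)^52 = 1 + 0.0553.
i = 1.0553^(1/52) − 1 = 0.0010356 = 0.1036%.

0.1036%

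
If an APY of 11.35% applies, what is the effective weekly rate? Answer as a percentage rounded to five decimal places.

The per-week rate i satisfies (1 + i)^52 = 1 + 0.1135.
i = 1.1135^(1/52) − 1 = 0.0020696 = 0.20696%.

0.20696%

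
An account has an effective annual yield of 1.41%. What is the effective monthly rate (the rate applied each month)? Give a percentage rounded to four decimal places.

The per-month rate i satisfies (1 + i)^12 = 1 + 0.0141.
i = 1.0141^(1/12) − 1 = 0.0011675 = 0.1167%.

0.1167%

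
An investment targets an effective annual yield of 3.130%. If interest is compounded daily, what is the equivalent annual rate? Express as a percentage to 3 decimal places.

3.082%

(1 + r/365)^365 − 1 = 0.03130, so 1 + r/365 = 1.03130^(1/365).
r/365 = 0.000084, so r = 0.030821 = 3.082%.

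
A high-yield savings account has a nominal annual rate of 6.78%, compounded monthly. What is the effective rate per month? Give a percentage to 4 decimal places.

0.5650%

With a nominal annual rate compounded monthly, the periodic rate is the nominal rate divided by 12.
i = 0.0678 / 12 = 0.0056500 = 0.5650%.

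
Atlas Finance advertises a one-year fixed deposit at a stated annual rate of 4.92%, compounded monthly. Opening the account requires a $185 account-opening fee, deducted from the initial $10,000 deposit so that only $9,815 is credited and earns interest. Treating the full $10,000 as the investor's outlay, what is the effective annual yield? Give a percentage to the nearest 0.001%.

3.089%

Value after one year: 9,815 × (1 + 0.0492/12)^12 = 9,815 × 1.050325 = $10,308.94.
Effective yield on the $10,000 outlay: 10,308.94 / 10,000 − 1 = 0.030894 = 3.089%.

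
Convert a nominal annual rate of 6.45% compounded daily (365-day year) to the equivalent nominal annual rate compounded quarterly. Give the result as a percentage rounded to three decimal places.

EAR = (1 + 0.0645/365)^365 − 1 = 0.066620.
Solve (1 + r/4)^4 = 1.066620: r/4 = 1.066620^(1/4) − 1 = 0.016254, so r = 0.065017 = 6.502%.

6.502%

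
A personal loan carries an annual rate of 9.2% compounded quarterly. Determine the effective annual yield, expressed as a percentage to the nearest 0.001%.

EAR = (1 + 0.092/4)^4 − 1.
= 1.095223 − 1 = 9.522%.

9.522%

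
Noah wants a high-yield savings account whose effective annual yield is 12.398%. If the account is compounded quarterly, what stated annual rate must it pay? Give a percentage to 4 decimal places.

(1 + r/4)^4 − 1 = 0.12398, so 1 + r/4 = 1.12398^(1/4).
r/4 = 0.029650, so r = 0.118600 = 11.8600%.

11.8600%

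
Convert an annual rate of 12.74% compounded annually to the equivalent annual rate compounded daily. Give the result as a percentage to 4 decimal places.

Compounded annually, EAR = nominal = 0.127400.
Solve (1 + r/365)^365 = 1.127400: r/365 = 1.127400^(1/365) − 1 = 0.000329, so r = 0.119934 = 11.9934%.

11.9934%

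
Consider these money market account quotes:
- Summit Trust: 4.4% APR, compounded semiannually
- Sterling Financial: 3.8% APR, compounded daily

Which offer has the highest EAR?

Summit Trust

Summit Trust: (1 + 0.044/2)^2 − 1 = 4.448%
Sterling Financial: (1 + 0.038/365)^365 − 1 = 3.873%
The highest effective annual rate is Summit Trust at 4.448%.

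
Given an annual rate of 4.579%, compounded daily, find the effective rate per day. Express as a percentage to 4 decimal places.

With a nominal annual rate compounded daily, the periodic rate is the nominal rate divided by 365.
i = 0.04579 / 365 = 0.0001255 = 0.0125%.

0.0125%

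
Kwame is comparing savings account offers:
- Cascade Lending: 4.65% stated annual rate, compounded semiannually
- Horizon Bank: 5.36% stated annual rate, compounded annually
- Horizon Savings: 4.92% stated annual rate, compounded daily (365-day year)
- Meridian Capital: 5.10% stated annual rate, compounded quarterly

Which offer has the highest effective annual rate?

Horizon Bank

Cascade Lending: (1 + 0.0465/2)^2 − 1 = 4.704%
Horizon Bank: compounded annually, EAR = 5.360%
Horizon Savings: (1 + 0.0492/365)^365 − 1 = 5.043%
Meridian Capital: (1 + 0.0510/4)^4 − 1 = 5.198%
The highest effective annual rate is Horizon Bank at 5.360%.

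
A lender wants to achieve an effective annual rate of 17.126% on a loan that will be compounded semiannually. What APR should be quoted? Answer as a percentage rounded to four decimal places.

16.4495%

(1 + r/2)^2 − 1 = 0.17126, so 1 + r/2 = 1.17126^(1/2).
r/2 = 0.082248, so r = 0.164495 = 16.4495%.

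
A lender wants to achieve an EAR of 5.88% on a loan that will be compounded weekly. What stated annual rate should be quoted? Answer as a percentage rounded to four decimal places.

5.7168%

(1 + r/52)^52 − 1 = 0.0588, so 1 + r/52 = 1.0588^(1/52).
r/52 = 0.001099, so r = 0.057168 = 5.7168%.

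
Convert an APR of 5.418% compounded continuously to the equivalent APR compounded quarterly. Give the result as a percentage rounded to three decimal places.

5.455%

EAR under continuous compounding: e^0.05418 − 1 = 0.055675.
Solve (1 + r/4)^4 = 1.055675: r/4 = 1.055675^(1/4) − 1 = 0.013637, so r = 0.054549 = 5.455%.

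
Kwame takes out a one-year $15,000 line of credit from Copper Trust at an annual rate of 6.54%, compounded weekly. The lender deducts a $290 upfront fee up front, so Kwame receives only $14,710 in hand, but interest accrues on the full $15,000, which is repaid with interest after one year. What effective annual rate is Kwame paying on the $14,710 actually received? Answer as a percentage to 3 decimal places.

8.859%

Amount owed after one year: 15,000 × (1 + 0.0654/52)^52 = 15,000 × 1.067542 = $16,013.13.
Effective rate on net proceeds: 16,013.13 / 14,710 − 1 = 0.088588 = 8.859%.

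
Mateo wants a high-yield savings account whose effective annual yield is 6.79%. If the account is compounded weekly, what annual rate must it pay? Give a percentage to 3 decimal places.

6.574%

(1 + r/52)^52 − 1 = 0.0679, so 1 + r/52 = 1.0679^(1/52).
r/52 = 0.001264, so r = 0.065736 = 6.574%.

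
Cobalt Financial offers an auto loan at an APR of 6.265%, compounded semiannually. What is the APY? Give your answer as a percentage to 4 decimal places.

6.3631%

EAR = (1 + 0.06265/2)^2 − 1.
= (1 + 0.031325)^2 − 1 = 1.063631 − 1 = 6.3631%.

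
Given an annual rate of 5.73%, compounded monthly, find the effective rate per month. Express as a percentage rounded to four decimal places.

0.4775%

With a nominal annual rate compounded monthly, the periodic rate is the nominal rate divided by 12.
i = 0.0573 / 12 = 0.0047750 = 0.4775%.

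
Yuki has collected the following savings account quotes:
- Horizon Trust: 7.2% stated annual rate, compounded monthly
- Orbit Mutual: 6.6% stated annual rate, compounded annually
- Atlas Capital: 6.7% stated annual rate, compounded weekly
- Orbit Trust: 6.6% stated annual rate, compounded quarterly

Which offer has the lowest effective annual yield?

Orbit Mutual

Horizon Trust: (1 + 0.072/12)^12 − 1 = 7.442%
Orbit Mutual: compounded annually, EAR = 6.600%
Atlas Capital: (1 + 0.067/52)^52 − 1 = 6.925%
Orbit Trust: (1 + 0.066/4)^4 − 1 = 6.765%
The lowest effective annual rate is Orbit Mutual at 6.600%.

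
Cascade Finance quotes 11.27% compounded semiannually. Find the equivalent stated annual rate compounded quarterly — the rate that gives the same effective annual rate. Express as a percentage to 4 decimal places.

11.1156%

EAR = (1 + 0.1127/2)^2 − 1 = 0.115875.
Solve (1 + r/4)^4 = 1.115875: r/4 = 1.115875^(1/4) − 1 = 0.027789, so r = 0.111156 = 11.1156%.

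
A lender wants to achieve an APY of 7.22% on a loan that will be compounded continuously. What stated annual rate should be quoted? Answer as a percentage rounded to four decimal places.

6.9713%

Continuous: nominal r satisfies e^r − 1 = 0.0722.
r = ln(1 + 0.0722) = ln(1.0722) = 0.069713 = 6.9713%.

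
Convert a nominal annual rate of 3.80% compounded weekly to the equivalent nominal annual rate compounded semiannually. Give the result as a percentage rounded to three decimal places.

EAR = (1 + 0.0380/52)^52 − 1 = 0.038717.
Solve (1 + r/2)^2 = 1.038717: r/2 = 1.038717^(1/2) − 1 = 0.019175, so r = 0.038349 = 3.835%.

3.835%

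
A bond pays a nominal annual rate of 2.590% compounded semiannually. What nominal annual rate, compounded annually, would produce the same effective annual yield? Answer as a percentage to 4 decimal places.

2.6068%

EAR = (1 + 0.02590/2)^2 − 1 = 0.026068.
Compounded annually, the equivalent nominal rate is the EAR itself: 2.6068%.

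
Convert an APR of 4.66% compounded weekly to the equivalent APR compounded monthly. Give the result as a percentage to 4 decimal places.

EAR = (1 + 0.0466/52)^52 − 1 = 0.047681.
Solve (1 + r/12)^12 = 1.047681: r/12 = 1.047681^(1/12) − 1 = 0.003889, so r = 0.046670 = 4.6670%.

4.6670%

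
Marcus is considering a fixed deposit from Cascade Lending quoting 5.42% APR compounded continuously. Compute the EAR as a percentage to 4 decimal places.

With continuous compounding, EAR = e^0.0542 − 1.
e^0.0542 = 1.055696, so EAR = 0.055696 = 5.5696%.

5.5696%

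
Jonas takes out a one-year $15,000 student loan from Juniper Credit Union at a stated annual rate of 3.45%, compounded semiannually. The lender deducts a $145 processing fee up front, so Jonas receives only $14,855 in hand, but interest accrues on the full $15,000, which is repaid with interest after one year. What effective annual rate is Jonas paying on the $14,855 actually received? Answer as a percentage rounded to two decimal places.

Amount owed after one year: 15,000 × (1 + 0.0345/2)^2 = 15,000 × 1.034798 = $15,521.96.
Effective rate on net proceeds: 15,521.96 / 14,855 − 1 = 0.044898 = 4.49%.

4.49%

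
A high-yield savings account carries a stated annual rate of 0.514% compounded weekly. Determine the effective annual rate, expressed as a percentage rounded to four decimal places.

0.5153%

EAR = (1 + 0.00514/52)^52 − 1.
= 1.005153 − 1 = 0.5153%.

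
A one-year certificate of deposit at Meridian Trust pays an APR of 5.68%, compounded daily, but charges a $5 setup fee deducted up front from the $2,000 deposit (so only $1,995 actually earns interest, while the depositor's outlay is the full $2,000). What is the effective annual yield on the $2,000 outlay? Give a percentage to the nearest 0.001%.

Value after one year: 1,995 × (1 + 0.0568/365)^365 = 1,995 × 1.058439 = $2,111.59.
Effective yield on the $2,000 outlay: 2,111.59 / 2,000 − 1 = 0.055793 = 5.579%.

5.579%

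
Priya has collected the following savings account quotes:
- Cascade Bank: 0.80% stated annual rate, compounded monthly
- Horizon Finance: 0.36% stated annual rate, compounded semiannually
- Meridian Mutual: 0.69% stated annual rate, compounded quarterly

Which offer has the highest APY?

Cascade Bank

Cascade Bank: (1 + 0.0080/12)^12 − 1 = 0.803%
Horizon Finance: (1 + 0.0036/2)^2 − 1 = 0.360%
Meridian Mutual: (1 + 0.0069/4)^4 − 1 = 0.692%
The highest effective annual rate is Cascade Bank at 0.803%.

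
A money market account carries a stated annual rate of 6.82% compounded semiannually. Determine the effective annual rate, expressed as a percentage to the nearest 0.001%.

6.936%

EAR = (1 + 0.0682/2)^2 − 1.
= 1.069363 − 1 = 6.936%.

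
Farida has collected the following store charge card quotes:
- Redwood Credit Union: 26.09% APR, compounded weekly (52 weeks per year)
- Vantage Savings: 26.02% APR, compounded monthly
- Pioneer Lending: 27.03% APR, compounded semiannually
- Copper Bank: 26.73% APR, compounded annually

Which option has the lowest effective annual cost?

Copper Bank

Redwood Credit Union: (1 + 0.2609/52)^52 − 1 = 29.725%
Vantage Savings: (1 + 0.2602/12)^12 − 1 = 29.359%
Pioneer Lending: (1 + 0.2703/2)^2 − 1 = 28.857%
Copper Bank: compounded annually, EAR = 26.730%
The lowest effective annual rate is Copper Bank at 26.730%.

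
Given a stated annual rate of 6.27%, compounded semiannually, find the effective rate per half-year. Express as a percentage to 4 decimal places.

With a nominal annual rate compounded semiannually, the periodic rate is the nominal rate divided by 2.
i = 0.0627 / 2 = 0.0313500 = 3.1350%.

3.1350%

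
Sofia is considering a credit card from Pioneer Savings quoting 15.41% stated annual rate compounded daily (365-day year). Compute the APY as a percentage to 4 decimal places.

16.6570%

EAR = (1 + 0.1541/365)^365 − 1.
= (1 + 0.000422)^365 − 1 = 1.166570 − 1 = 16.6570%.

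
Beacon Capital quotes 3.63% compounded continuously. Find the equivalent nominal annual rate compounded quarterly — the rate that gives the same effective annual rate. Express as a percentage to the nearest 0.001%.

3.647%

EAR under continuous compounding: e^0.0363 − 1 = 0.036967.
Solve (1 + r/4)^4 = 1.036967: r/4 = 1.036967^(1/4) − 1 = 0.009116, so r = 0.036465 = 3.647%.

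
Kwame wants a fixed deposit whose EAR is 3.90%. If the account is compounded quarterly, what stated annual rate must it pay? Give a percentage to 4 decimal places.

3.8442%

(1 + r/4)^4 − 1 = 0.0390, so 1 + r/4 = 1.0390^(1/4).
r/4 = 0.009611, so r = 0.038442 = 3.8442%.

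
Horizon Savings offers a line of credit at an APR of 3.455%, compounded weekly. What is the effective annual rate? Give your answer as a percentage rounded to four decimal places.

EAR = (1 + 0.03455/52)^52 − 1.
= (1 + 0.000664)^52 − 1 = 1.035142 − 1 = 3.5142%.

3.5142%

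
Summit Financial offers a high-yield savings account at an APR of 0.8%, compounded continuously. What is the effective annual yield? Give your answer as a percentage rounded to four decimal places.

0.8032%

With continuous compounding, EAR = e^0.008 − 1.
e^0.008 = 1.008032, so EAR = 0.008032 = 0.8032%.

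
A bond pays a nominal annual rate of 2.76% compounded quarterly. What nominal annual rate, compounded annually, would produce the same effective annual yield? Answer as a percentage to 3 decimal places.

2.789%

EAR = (1 + 0.0276/4)^4 − 1 = 0.027887.
Compounded annually, the equivalent nominal rate is the EAR itself: 2.789%.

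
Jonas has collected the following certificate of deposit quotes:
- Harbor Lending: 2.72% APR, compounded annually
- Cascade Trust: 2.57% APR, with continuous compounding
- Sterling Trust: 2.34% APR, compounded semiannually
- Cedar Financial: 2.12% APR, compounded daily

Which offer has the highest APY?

Harbor Lending

Harbor Lending: compounded annually, EAR = 2.720%
Cascade Trust: e^0.0257 − 1 = 2.603%
Sterling Trust: (1 + 0.0234/2)^2 − 1 = 2.354%
Cedar Financial: (1 + 0.0212/365)^365 − 1 = 2.143%
The highest effective annual rate is Harbor Lending at 2.720%.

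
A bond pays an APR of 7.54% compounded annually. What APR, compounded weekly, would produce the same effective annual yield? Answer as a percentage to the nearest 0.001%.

7.274%

Compounded annually, EAR = nominal = 0.075400.
Solve (1 + r/52)^52 = 1.075400: r/52 = 1.075400^(1/52) − 1 = 0.001399, so r = 0.072744 = 7.274%.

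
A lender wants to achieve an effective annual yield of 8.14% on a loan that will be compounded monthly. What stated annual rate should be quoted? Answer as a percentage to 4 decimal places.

7.8512%

(1 + r/12)^12 − 1 = 0.0814, so 1 + r/12 = 1.0814^(1/12).
r/12 = 0.006543, so r = 0.078512 = 7.8512%.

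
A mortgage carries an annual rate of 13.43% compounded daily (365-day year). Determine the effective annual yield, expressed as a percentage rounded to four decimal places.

EAR = (1 + 0.1343/365)^365 − 1.
= (1 + 0.000368)^365 − 1 = 1.143708 − 1 = 14.3708%.

14.3708%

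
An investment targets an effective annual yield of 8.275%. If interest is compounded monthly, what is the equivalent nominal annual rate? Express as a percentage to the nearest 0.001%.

7.977%

(1 + r/12)^12 − 1 = 0.08275, so 1 + r/12 = 1.08275^(1/12).
r/12 = 0.006647, so r = 0.079768 = 7.977%.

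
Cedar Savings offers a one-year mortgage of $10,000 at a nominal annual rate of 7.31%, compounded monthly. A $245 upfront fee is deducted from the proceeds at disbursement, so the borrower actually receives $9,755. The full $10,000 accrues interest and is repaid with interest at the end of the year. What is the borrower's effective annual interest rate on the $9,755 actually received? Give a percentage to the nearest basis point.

Amount owed after one year: 10,000 × (1 + 0.0731/12)^12 = 10,000 × 1.075600 = $10,756.00.
Effective rate on net proceeds: 10,756.00 / 9,755 − 1 = 0.102614 = 10.26%.

10.26%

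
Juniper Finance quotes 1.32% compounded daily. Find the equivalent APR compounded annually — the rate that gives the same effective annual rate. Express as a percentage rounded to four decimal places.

EAR = (1 + 0.0132/365)^365 − 1 = 0.013287.
Compounded annually, the equivalent nominal rate is the EAR itself: 1.3287%.

1.3287%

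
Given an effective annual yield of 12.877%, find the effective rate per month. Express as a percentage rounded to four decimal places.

1.0145%

The per-month rate i satisfies (1 + i)^12 = 1 + 0.12877.
i = 1.12877^(1/12) − 1 = 0.0101452 = 1.0145%.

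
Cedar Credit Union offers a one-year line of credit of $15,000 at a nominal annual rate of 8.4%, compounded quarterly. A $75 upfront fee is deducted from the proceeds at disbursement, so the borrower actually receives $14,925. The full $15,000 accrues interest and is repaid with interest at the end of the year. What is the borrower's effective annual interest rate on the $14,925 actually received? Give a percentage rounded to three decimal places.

9.214%

Amount owed after one year: 15,000 × (1 + 0.084/4)^4 = 15,000 × 1.086683 = $16,300.25.
Effective rate on net proceeds: 16,300.25 / 14,925 − 1 = 0.092144 = 9.214%.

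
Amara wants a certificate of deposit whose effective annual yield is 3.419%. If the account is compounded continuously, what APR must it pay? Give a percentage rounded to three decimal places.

3.362%

Continuous: nominal r satisfies e^r − 1 = 0.03419.
r = ln(1 + 0.03419) = ln(1.03419) = 0.033619 = 3.362%.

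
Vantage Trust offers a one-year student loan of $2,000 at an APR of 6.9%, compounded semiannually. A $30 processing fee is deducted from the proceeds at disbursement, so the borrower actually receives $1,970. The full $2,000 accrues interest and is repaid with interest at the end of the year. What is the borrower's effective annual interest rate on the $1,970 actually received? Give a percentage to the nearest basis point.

8.65%

Amount owed after one year: 2,000 × (1 + 0.069/2)^2 = 2,000 × 1.070190 = $2,140.38.
Effective rate on net proceeds: 2,140.38 / 1,970 − 1 = 0.086488 = 8.65%.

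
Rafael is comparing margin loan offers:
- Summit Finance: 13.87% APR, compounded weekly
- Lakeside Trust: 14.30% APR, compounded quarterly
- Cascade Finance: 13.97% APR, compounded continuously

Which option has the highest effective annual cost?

Lakeside Trust

Summit Finance: (1 + 0.1387/52)^52 − 1 = 14.857%
Lakeside Trust: (1 + 0.1430/4)^4 − 1 = 15.085%
Cascade Finance: e^0.1397 − 1 = 14.993%
The highest effective annual rate is Lakeside Trust at 15.085%.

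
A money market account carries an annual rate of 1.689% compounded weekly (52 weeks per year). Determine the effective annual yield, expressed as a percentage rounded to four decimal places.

EAR = (1 + 0.01689/52)^52 − 1.
= 1.017031 − 1 = 1.7031%.

1.7031%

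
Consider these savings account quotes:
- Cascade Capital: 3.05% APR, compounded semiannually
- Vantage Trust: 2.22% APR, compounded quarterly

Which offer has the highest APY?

Cascade Capital: (1 + 0.0305/2)^2 − 1 = 3.073%
Vantage Trust: (1 + 0.0222/4)^4 − 1 = 2.239%
The highest effective annual rate is Cascade Capital at 3.073%.

Cascade Capital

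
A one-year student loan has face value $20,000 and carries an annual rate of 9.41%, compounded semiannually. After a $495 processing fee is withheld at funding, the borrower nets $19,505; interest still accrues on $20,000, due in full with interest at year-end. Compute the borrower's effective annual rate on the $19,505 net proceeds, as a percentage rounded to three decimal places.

12.414%

Amount owed after one year: 20,000 × (1 + 0.0941/2)^2 = 20,000 × 1.096314 = $21,926.27.
Effective rate on net proceeds: 21,926.27 / 19,505 − 1 = 0.124136 = 12.414%.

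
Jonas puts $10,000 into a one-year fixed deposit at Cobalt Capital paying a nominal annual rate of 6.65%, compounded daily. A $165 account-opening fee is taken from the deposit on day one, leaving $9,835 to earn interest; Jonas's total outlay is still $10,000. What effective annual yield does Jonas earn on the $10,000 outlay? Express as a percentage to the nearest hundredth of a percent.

5.11%

Value after one year: 9,835 × (1 + 0.0665/365)^365 = 9,835 × 1.068754 = $10,511.20.
Effective yield on the $10,000 outlay: 10,511.20 / 10,000 − 1 = 0.051120 = 5.11%.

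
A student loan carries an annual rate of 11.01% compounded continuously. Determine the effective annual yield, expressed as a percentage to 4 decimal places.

With continuous compounding, EAR = e^0.1101 − 1.
e^0.1101 = 1.116390, so EAR = 0.116390 = 11.6390%.

11.6390%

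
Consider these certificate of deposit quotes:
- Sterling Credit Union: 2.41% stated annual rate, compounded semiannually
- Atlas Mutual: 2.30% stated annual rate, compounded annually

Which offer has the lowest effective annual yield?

Sterling Credit Union: (1 + 0.0241/2)^2 − 1 = 2.425%
Atlas Mutual: compounded annually, EAR = 2.300%
The lowest effective annual rate is Atlas Mutual at 2.300%.

Atlas Mutual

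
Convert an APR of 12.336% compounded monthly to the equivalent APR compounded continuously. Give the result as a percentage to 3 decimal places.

12.273%

EAR = (1 + 0.12336/12)^12 − 1 = 0.130579.
Equivalent continuous rate: r = ln(1 + 0.130579) = 0.122730 = 12.273%.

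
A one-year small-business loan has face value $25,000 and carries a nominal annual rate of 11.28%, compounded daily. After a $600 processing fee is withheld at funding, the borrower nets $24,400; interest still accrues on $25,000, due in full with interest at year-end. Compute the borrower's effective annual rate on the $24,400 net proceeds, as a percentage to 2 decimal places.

Amount owed after one year: 25,000 × (1 + 0.1128/365)^365 = 25,000 × 1.119389 = $27,984.71.
Effective rate on net proceeds: 27,984.71 / 24,400 − 1 = 0.146914 = 14.69%.

14.69%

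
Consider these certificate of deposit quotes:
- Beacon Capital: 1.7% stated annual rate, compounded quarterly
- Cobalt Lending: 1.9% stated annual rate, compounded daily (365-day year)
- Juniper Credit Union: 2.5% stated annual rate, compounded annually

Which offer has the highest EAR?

Juniper Credit Union

Beacon Capital: (1 + 0.017/4)^4 − 1 = 1.711%
Cobalt Lending: (1 + 0.019/365)^365 − 1 = 1.918%
Juniper Credit Union: compounded annually, EAR = 2.500%
The highest effective annual rate is Juniper Credit Union at 2.500%.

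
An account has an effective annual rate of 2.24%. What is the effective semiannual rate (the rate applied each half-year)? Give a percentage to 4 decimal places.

1.1138%

The per-half-year rate i satisfies (1 + i)^2 = 1 + 0.0224.
i = 1.0224^(1/2) − 1 = 0.0111380 = 1.1138%.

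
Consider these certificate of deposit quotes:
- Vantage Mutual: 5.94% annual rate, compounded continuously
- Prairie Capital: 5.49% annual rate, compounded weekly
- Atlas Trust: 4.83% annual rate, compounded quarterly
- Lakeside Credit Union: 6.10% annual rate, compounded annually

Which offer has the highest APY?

Vantage Mutual: e^0.0594 − 1 = 6.120%
Prairie Capital: (1 + 0.0549/52)^52 − 1 = 5.640%
Atlas Trust: (1 + 0.0483/4)^4 − 1 = 4.918%
Lakeside Credit Union: compounded annually, EAR = 6.100%
The highest effective annual rate is Vantage Mutual at 6.120%.

Vantage Mutual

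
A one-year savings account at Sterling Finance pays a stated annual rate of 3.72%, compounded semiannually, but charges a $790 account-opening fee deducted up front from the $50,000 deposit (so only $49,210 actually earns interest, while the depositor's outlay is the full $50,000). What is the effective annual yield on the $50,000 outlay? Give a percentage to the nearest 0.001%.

Value after one year: 49,210 × (1 + 0.0372/2)^2 = 49,210 × 1.037546 = $51,057.64.
Effective yield on the $50,000 outlay: 51,057.64 / 50,000 − 1 = 0.021153 = 2.115%.

2.115%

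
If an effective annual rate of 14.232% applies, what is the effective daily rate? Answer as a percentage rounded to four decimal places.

The per-day rate i satisfies (1 + i)^365 = 1 + 0.14232.
i = 1.14232^(1/365) − 1 = 0.0003646 = 0.0365%.

0.0365%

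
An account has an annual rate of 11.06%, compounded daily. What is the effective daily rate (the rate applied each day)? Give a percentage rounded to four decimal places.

With a nominal annual rate compounded daily, the periodic rate is the nominal rate divided by 365.
i = 0.1106 / 365 = 0.0003030 = 0.0303%.

0.0303%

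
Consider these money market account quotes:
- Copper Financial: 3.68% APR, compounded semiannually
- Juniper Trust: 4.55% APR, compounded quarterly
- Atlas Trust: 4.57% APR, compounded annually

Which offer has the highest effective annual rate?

Copper Financial: (1 + 0.0368/2)^2 − 1 = 3.714%
Juniper Trust: (1 + 0.0455/4)^4 − 1 = 4.628%
Atlas Trust: compounded annually, EAR = 4.570%
The highest effective annual rate is Juniper Trust at 4.628%.

Juniper Trust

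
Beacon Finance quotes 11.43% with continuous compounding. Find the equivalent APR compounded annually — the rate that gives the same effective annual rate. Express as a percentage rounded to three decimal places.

12.109%

EAR under continuous compounding: e^0.1143 − 1 = 0.121088.
Compounded annually, the equivalent nominal rate is the EAR itself: 12.109%.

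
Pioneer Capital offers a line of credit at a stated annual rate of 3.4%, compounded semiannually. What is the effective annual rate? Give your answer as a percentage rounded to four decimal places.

EAR = (1 + 0.034/2)^2 − 1.
= (1 + 0.017000)^2 − 1 = 1.034289 − 1 = 3.4289%.

3.4289%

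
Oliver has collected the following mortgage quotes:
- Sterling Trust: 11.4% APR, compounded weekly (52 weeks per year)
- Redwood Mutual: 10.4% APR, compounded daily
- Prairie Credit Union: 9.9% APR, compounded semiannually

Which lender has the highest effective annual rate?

Sterling Trust

Sterling Trust: (1 + 0.114/52)^52 − 1 = 12.061%
Redwood Mutual: (1 + 0.104/365)^365 − 1 = 10.958%
Prairie Credit Union: (1 + 0.099/2)^2 − 1 = 10.145%
The highest effective annual rate is Sterling Trust at 12.061%.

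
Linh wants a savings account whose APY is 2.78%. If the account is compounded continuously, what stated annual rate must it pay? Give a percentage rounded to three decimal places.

2.742%

Continuous: nominal r satisfies e^r − 1 = 0.0278.
r = ln(1 + 0.0278) = ln(1.0278) = 0.027421 = 2.742%.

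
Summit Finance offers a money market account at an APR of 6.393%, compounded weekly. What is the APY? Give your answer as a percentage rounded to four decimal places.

6.5976%

EAR = (1 + 0.06393/52)^52 − 1.
= (1 + 0.001229)^52 − 1 = 1.065976 − 1 = 6.5976%.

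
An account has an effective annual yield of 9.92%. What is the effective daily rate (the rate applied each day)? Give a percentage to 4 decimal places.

The per-day rate i satisfies (1 + i)^365 = 1 + 0.0992.
i = 1.0992^(1/365) − 1 = 0.0002592 = 0.0259%.

0.0259%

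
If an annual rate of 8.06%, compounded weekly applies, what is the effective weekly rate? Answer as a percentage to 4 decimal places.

0.1550%

With a nominal annual rate compounded weekly, the periodic rate is the nominal rate divided by 52.
i = 0.0806 / 52 = 0.0015500 = 0.1550%.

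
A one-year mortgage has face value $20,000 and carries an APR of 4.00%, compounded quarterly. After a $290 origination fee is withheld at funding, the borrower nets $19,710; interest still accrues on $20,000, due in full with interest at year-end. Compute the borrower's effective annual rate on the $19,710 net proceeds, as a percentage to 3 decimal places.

5.591%

Amount owed after one year: 20,000 × (1 + 0.0400/4)^4 = 20,000 × 1.040604 = $20,812.08.
Effective rate on net proceeds: 20,812.08 / 19,710 − 1 = 0.055915 = 5.591%.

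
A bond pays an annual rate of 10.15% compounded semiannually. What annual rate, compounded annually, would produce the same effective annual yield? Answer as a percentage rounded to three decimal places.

EAR = (1 + 0.1015/2)^2 − 1 = 0.104076.
Compounded annually, the equivalent nominal rate is the EAR itself: 10.408%.

10.408%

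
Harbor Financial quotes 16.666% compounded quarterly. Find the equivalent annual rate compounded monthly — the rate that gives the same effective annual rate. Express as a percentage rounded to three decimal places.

16.440%

EAR = (1 + 0.16666/4)^4 − 1 = 0.177368.
Solve (1 + r/12)^12 = 1.177368: r/12 = 1.177368^(1/12) − 1 = 0.013700, so r = 0.164398 = 16.440%.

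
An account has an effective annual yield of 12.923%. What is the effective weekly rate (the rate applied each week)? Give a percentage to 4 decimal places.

The per-week rate i satisfies (1 + i)^52 = 1 + 0.12923.
i = 1.12923^(1/52) − 1 = 0.0023400 = 0.2340%.

0.2340%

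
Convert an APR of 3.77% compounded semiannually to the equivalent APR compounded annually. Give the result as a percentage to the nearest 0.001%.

EAR = (1 + 0.0377/2)^2 − 1 = 0.038055.
Compounded annually, the equivalent nominal rate is the EAR itself: 3.806%.

3.806%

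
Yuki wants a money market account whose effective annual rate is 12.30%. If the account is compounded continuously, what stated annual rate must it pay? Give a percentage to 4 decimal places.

11.6004%

Continuous: nominal r satisfies e^r − 1 = 0.1230.
r = ln(1 + 0.1230) = ln(1.1230) = 0.116004 = 11.6004%.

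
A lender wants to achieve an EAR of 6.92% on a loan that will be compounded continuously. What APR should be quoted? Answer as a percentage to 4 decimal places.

6.6911%

Continuous: nominal r satisfies e^r − 1 = 0.0692.
r = ln(1 + 0.0692) = ln(1.0692) = 0.066911 = 6.6911%.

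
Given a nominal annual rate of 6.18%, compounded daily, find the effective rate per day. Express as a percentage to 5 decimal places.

0.01693%

With a nominal annual rate compounded daily, the periodic rate is the nominal rate divided by 365.
i = 0.0618 / 365 = 0.0001693 = 0.01693%.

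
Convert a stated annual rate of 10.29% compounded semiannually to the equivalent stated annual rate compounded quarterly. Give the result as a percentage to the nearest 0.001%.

10.161%

EAR = (1 + 0.1029/2)^2 − 1 = 0.105547.
Solve (1 + r/4)^4 = 1.105547: r/4 = 1.105547^(1/4) − 1 = 0.025402, so r = 0.101609 = 10.161%.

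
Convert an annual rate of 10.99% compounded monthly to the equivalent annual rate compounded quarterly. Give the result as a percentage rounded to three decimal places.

EAR = (1 + 0.1099/12)^12 − 1 = 0.115608.
Solve (1 + r/4)^4 = 1.115608: r/4 = 1.115608^(1/4) − 1 = 0.027727, so r = 0.110910 = 11.091%.

11.091%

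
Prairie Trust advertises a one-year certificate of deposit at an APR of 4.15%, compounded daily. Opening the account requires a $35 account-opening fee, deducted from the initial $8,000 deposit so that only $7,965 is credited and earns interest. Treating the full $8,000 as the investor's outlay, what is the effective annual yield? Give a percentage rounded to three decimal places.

3.781%

Value after one year: 7,965 × (1 + 0.0415/365)^365 = 7,965 × 1.042371 = $8,302.48.
Effective yield on the $8,000 outlay: 8,302.48 / 8,000 − 1 = 0.037810 = 3.781%.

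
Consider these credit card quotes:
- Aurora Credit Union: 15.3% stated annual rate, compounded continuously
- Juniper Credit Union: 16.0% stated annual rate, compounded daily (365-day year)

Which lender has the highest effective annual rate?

Aurora Credit Union: e^0.153 − 1 = 16.532%
Juniper Credit Union: (1 + 0.160/365)^365 − 1 = 17.347%
The highest effective annual rate is Juniper Credit Union at 17.347%.

Juniper Credit Union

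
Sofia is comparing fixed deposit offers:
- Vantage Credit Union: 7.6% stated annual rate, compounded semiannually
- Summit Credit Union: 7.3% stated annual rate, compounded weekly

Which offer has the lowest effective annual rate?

Vantage Credit Union: (1 + 0.076/2)^2 − 1 = 7.744%
Summit Credit Union: (1 + 0.073/52)^52 − 1 = 7.568%
The lowest effective annual rate is Summit Credit Union at 7.568%.

Summit Credit Union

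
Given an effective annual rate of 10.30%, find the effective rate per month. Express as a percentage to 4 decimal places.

0.8203%

The per-month rate i satisfies (1 + i)^12 = 1 + 0.1030.
i = 1.1030^(1/12) − 1 = 0.0082029 = 0.8203%.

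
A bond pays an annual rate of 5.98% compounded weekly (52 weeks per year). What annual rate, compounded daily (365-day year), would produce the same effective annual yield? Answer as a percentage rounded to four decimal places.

EAR = (1 + 0.0598/52)^52 − 1 = 0.061588.
Solve (1 + r/365)^365 = 1.061588: r/365 = 1.061588^(1/365) − 1 = 0.000164, so r = 0.059771 = 5.9771%.

5.9771%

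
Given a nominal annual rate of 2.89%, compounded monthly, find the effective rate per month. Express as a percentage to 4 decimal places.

0.2408%

With a nominal annual rate compounded monthly, the periodic rate is the nominal rate divided by 12.
i = 0.0289 / 12 = 0.0024083 = 0.2408%.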